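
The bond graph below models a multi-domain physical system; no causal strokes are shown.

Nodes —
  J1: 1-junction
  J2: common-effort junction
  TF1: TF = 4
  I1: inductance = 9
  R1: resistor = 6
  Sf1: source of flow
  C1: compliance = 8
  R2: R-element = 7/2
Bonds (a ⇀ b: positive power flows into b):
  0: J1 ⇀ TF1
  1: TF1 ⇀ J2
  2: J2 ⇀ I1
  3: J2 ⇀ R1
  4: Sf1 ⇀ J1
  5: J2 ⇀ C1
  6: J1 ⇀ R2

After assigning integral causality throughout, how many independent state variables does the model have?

b4 stroke at Sf1  (Sf1 (Sf) sets flow on bond)
b0 stroke at J1  (J1: bond 4 brought flow, rest push out)
b6 stroke at J1  (J1 flow already set via bond 4)
b1 stroke at TF1  (through TF1, causality passes straight; one stroke at TF1)
b2 stroke at I1  (I1 outputs flow p/I1)
b5 stroke at J2  (C1 integral (e out))
b3 stroke at R1  (J2: bond 5 brought effort, rest push out)

2  (C1, I1 all integral)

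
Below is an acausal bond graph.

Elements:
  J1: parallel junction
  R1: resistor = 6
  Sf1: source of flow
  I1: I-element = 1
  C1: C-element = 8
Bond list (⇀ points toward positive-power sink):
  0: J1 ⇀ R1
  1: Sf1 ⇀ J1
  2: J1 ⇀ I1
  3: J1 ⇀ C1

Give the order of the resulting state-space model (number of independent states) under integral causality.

bond 1 →Sf1  (Sf1 fixes flow; stroke at Sf1)
bond 2 →I1  (prefer integral on I1)
bond 3 →J1  (C1 integral (e out))
bond 0 →R1  (0-jn J1 has e-setter on 3)

2  (C1, I1 all integral)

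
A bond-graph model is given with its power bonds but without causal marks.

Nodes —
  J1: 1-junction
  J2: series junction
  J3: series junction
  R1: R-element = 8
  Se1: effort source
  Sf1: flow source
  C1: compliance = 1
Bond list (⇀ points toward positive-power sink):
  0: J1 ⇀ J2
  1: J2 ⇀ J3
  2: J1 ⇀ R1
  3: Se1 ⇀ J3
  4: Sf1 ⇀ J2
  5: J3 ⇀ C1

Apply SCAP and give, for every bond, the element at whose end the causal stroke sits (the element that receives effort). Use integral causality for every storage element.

bond 3 stroke at J3  (Se1 fixes effort; stroke away)
bond 4 stroke at Sf1  (source Sf1 imposes f)
bond 0 stroke at J2  (J2: bond 4 brought flow, rest push out)
bond 1 stroke at J2  (1-jn J2 has f-setter on 4)
bond 5 stroke at J3  (common-f at J3 fixed by 1)
bond 2 stroke at J1  (J1: bond 0 brought flow, rest push out)

b0 →J2
b1 →J2
b2 →J1
b3 →J3
b4 →Sf1
b5 →J3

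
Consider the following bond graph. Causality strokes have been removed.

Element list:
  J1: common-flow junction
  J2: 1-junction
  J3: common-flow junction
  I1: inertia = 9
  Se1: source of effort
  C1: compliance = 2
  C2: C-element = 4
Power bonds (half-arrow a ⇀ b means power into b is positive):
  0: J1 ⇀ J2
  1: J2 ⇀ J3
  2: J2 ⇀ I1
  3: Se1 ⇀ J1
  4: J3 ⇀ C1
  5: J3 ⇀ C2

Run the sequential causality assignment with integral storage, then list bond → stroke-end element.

b0 stroke→J2
b1 stroke→J2
b2 stroke→I1
b3 stroke→J1
b4 stroke→J3
b5 stroke→J3

β3 →J1  (Se1 fixes effort; stroke away)
β0 →J2  (J1: last free bond brings flow in)
β2 →I1  (I1 integral (f out))
β1 →J2  (1-jn J2 has f-setter on 2)
β4 →J3  (J3: bond 1 brought flow, rest push out)
β5 →J3  (common-f at J3 fixed by 1)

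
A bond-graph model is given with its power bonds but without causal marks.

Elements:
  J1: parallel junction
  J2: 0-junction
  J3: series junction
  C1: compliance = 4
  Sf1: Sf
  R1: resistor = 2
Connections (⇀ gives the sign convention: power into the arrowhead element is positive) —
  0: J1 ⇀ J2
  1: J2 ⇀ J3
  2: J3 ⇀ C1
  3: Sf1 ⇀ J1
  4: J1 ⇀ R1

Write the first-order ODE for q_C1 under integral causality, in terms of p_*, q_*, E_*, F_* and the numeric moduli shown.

dq_C1/dt = F_Sf1 - q_C1/8

#3 |Sf1  (Sf1 fixes flow; stroke at Sf1)
#2 |J3  (prefer integral on C1)
#1 |J2  (J3: last free bond brings flow in)
#0 |J1  (0-jn J2 has e-setter on 1)
#4 |R1  (0-jn J1 has e-setter on 0)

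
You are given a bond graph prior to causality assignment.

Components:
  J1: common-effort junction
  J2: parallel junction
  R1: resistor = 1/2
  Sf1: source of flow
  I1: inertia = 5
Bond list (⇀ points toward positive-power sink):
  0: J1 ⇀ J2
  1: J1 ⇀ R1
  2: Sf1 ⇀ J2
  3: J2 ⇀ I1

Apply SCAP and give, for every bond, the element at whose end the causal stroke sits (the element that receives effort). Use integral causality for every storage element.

#0 stroke at J2
#1 stroke at J1
#2 stroke at Sf1
#3 stroke at I1

β2 stroke→Sf1  (Sf1 (Sf) sets flow on bond)
β3 stroke→I1  (I1 outputs flow p/I1)
β0 stroke→J2  (J2: last free bond brings effort in)
β1 stroke→J1  (closing 0-jn rule on J1)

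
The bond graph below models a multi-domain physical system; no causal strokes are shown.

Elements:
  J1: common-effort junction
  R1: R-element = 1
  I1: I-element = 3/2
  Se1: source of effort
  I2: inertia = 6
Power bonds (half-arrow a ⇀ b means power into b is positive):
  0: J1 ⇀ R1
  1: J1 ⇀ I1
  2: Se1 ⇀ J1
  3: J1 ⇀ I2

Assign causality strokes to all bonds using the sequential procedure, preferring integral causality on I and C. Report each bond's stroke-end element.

#2 |J1  (source Se1 imposes e)
#0 |R1  (J1 effort already set via bond 2)
#1 |I1  (J1 effort already set via bond 2)
#3 |I2  (J1: bond 2 brought effort, rest push out)

bond 0 →R1
bond 1 →I1
bond 2 →J1
bond 3 →I2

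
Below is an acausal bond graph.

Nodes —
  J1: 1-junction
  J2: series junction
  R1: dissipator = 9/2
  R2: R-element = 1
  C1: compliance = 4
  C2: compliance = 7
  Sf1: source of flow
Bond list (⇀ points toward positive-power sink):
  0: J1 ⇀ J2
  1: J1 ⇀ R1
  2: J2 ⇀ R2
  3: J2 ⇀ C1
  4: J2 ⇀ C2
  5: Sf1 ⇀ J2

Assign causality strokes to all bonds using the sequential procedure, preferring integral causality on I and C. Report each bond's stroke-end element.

#0 stroke at J2
#1 stroke at J1
#2 stroke at J2
#3 stroke at J2
#4 stroke at J2
#5 stroke at Sf1

#5 stroke at Sf1  (Sf1 (Sf) sets flow on bond)
#0 stroke at J2  (1-jn J2 has f-setter on 5)
#2 stroke at J2  (J2: bond 5 brought flow, rest push out)
#3 stroke at J2  (J2 flow already set via bond 5)
#4 stroke at J2  (common-f at J2 fixed by 5)
#1 stroke at J1  (J1 flow already set via bond 0)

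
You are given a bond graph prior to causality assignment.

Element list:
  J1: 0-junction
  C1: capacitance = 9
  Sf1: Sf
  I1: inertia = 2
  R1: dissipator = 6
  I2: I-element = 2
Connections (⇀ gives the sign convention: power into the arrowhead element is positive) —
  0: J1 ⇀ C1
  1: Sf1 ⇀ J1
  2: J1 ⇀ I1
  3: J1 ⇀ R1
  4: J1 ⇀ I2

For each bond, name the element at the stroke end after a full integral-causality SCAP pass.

#1 stroke at Sf1  (Sf1 (Sf) sets flow on bond)
#0 stroke at J1  (C1: C, integral causality)
#2 stroke at I1  (J1 effort already set via bond 0)
#3 stroke at R1  (0-jn J1 has e-setter on 0)
#4 stroke at I2  (J1: bond 0 brought effort, rest push out)

bond 0 |J1
bond 1 |Sf1
bond 2 |I1
bond 3 |R1
bond 4 |I2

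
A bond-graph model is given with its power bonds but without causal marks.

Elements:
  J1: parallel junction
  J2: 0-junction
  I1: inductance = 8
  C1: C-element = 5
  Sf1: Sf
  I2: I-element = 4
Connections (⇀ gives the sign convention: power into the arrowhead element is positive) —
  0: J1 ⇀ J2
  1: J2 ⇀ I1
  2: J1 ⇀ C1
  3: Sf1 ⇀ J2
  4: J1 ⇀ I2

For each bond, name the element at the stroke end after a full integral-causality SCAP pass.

β0 stroke→J2
β1 stroke→I1
β2 stroke→J1
β3 stroke→Sf1
β4 stroke→I2

#3 stroke at Sf1  (Sf1 fixes flow; stroke at Sf1)
#1 stroke at I1  (prefer integral on I1)
#0 stroke at J2  (J2: last free bond brings effort in)
#2 stroke at J1  (C1: C, integral causality)
#4 stroke at I2  (0-jn J1 has e-setter on 2)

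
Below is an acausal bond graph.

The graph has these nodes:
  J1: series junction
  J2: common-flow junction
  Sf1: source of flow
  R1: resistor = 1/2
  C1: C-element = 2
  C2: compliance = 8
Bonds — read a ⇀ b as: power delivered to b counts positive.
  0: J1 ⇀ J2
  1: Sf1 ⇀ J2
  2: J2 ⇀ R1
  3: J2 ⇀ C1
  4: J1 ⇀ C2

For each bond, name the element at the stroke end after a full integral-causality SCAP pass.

#1 stroke at Sf1  (Sf1 fixes flow; stroke at Sf1)
#0 stroke at J2  (common-f at J2 fixed by 1)
#2 stroke at J2  (J2: bond 1 brought flow, rest push out)
#3 stroke at J2  (J2 flow already set via bond 1)
#4 stroke at J1  (J1 flow already set via bond 0)

bond 0 stroke→J2
bond 1 stroke→Sf1
bond 2 stroke→J2
bond 3 stroke→J2
bond 4 stroke→J1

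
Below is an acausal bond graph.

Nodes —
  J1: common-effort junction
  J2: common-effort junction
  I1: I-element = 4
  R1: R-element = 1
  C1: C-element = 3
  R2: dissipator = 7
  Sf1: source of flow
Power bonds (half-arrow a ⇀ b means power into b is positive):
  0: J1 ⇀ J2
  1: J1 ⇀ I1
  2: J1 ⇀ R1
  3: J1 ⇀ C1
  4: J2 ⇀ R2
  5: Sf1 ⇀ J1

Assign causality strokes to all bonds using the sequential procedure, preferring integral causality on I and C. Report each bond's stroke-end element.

b5 |Sf1  (Sf1: flow source, stroke at near end)
b1 |I1  (prefer integral on I1)
b3 |J1  (C1: C, integral causality)
b0 |J2  (J1: bond 3 brought effort, rest push out)
b2 |R1  (0-jn J1 has e-setter on 3)
b4 |R2  (0-jn J2 has e-setter on 0)

bond 0 stroke→J2
bond 1 stroke→I1
bond 2 stroke→R1
bond 3 stroke→J1
bond 4 stroke→R2
bond 5 stroke→Sf1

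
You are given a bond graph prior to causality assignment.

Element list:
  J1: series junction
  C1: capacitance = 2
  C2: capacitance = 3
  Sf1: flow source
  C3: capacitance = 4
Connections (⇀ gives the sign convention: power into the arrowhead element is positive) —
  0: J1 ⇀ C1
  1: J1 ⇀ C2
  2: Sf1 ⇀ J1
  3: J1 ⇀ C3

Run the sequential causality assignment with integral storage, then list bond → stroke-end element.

β2 |Sf1  (Sf1 fixes flow; stroke at Sf1)
β0 |J1  (J1: bond 2 brought flow, rest push out)
β1 |J1  (J1 flow already set via bond 2)
β3 |J1  (J1: bond 2 brought flow, rest push out)

#0 →J1
#1 →J1
#2 →Sf1
#3 →J1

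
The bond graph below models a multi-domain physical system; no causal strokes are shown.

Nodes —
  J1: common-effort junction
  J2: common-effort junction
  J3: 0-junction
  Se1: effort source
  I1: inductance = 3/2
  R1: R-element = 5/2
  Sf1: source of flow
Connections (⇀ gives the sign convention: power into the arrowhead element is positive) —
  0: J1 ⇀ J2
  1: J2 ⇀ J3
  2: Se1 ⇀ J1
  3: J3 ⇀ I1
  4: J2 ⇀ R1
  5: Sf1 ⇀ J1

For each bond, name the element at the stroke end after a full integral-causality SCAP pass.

β0 →J2
β1 →J3
β2 →J1
β3 →I1
β4 →R1
β5 →Sf1

b2 stroke→J1  (Se1: effort source, stroke at far end)
b5 stroke→Sf1  (source Sf1 imposes f)
b0 stroke→J2  (J1 effort already set via bond 2)
b1 stroke→J3  (J2: bond 0 brought effort, rest push out)
b4 stroke→R1  (J2: bond 0 brought effort, rest push out)
b3 stroke→I1  (common-e at J3 fixed by 1)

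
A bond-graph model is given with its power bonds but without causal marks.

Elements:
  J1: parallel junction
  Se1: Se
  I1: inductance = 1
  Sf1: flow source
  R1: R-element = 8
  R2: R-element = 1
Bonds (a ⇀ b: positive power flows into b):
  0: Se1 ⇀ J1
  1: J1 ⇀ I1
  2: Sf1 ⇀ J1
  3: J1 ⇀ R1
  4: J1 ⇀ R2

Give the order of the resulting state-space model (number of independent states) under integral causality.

1  (I1 all integral)

β0 stroke→J1  (Se1 fixes effort; stroke away)
β2 stroke→Sf1  (source Sf1 imposes f)
β1 stroke→I1  (J1 effort already set via bond 0)
β3 stroke→R1  (J1: bond 0 brought effort, rest push out)
β4 stroke→R2  (J1: bond 0 brought effort, rest push out)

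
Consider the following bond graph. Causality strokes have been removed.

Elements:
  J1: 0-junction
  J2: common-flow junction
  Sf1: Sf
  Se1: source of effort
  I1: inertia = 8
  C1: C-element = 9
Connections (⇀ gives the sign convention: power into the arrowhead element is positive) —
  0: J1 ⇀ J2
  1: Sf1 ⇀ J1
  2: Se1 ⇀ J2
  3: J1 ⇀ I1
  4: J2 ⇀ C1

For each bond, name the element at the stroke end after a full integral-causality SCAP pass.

#0 stroke at J1
#1 stroke at Sf1
#2 stroke at J2
#3 stroke at I1
#4 stroke at J2

#1 →Sf1  (source Sf1 imposes f)
#2 →J2  (Se1: effort source, stroke at far end)
#3 →I1  (I1: I, integral causality)
#0 →J1  (J1 needs exactly one e-in)
#4 →J2  (J2 flow already set via bond 0)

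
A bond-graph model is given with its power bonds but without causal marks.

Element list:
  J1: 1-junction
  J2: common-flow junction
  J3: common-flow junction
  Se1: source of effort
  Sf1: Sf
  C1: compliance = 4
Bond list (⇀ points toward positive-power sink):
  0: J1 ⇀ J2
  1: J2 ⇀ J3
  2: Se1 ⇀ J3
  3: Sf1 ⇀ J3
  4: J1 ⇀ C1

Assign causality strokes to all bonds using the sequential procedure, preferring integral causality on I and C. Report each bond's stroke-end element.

b2 |J3  (source Se1 imposes e)
b3 |Sf1  (Sf1 (Sf) sets flow on bond)
b1 |J3  (J3 flow already set via bond 3)
b0 |J2  (J2 flow already set via bond 1)
b4 |J1  (common-f at J1 fixed by 0)

b0 stroke at J2
b1 stroke at J3
b2 stroke at J3
b3 stroke at Sf1
b4 stroke at J1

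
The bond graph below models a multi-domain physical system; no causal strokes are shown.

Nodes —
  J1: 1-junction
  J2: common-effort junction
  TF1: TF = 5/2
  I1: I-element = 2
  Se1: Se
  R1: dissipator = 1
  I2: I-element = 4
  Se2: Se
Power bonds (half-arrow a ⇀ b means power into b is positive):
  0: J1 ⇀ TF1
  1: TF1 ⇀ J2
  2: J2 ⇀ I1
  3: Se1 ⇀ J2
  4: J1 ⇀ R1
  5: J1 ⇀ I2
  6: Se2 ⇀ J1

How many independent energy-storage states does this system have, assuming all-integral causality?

2  (I1, I2 all integral)

β3 |J2  (Se1 fixes effort; stroke away)
β6 |J1  (Se2 fixes effort; stroke away)
β1 |TF1  (J2 effort already set via bond 3)
β2 |I1  (common-e at J2 fixed by 3)
β0 |J1  (TF1 one-in-one-out from 1)
β5 |I2  (I2: I, integral causality)
β4 |J1  (common-f at J1 fixed by 5)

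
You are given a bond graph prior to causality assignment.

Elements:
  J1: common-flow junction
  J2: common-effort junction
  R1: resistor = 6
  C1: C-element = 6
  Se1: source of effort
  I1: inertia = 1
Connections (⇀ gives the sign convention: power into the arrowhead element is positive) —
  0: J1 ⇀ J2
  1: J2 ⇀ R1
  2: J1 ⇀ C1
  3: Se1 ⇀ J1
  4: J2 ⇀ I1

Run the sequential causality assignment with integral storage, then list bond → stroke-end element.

#3 stroke→J1  (source Se1 imposes e)
#2 stroke→J1  (C1: C, integral causality)
#0 stroke→J2  (J1 needs exactly one f-in)
#1 stroke→R1  (0-jn J2 has e-setter on 0)
#4 stroke→I1  (0-jn J2 has e-setter on 0)

#0 stroke at J2
#1 stroke at R1
#2 stroke at J1
#3 stroke at J1
#4 stroke at I1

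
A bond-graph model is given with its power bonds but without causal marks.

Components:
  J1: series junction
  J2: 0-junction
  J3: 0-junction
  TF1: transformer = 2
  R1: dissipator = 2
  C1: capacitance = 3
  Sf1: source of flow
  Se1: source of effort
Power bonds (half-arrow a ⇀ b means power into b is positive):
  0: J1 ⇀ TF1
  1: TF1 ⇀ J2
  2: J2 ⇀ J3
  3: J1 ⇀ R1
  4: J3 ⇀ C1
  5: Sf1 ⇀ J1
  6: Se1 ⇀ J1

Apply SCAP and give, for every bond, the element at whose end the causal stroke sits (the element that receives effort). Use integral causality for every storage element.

β0 stroke→J1
β1 stroke→TF1
β2 stroke→J2
β3 stroke→J1
β4 stroke→J3
β5 stroke→Sf1
β6 stroke→J1

bond 5 stroke at Sf1  (Sf1: flow source, stroke at near end)
bond 6 stroke at J1  (source Se1 imposes e)
bond 0 stroke at J1  (J1 flow already set via bond 5)
bond 3 stroke at J1  (J1 flow already set via bond 5)
bond 1 stroke at TF1  (through TF1, causality passes straight; one stroke at TF1)
bond 2 stroke at J2  (J2 needs exactly one e-in)
bond 4 stroke at J3  (only one effort-in slot at J3)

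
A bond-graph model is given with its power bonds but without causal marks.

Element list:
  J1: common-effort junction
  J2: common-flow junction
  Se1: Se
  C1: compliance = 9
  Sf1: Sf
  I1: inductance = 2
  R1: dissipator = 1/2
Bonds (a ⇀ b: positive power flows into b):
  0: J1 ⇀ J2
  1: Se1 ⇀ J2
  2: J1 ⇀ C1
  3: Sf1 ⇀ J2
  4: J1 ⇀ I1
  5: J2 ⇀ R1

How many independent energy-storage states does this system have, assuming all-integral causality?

β1 stroke→J2  (source Se1 imposes e)
β3 stroke→Sf1  (Sf1: flow source, stroke at near end)
β0 stroke→J2  (common-f at J2 fixed by 3)
β5 stroke→J2  (common-f at J2 fixed by 3)
β2 stroke→J1  (C1 outputs effort q/C1)
β4 stroke→I1  (J1: bond 2 brought effort, rest push out)

2  (C1, I1 all integral)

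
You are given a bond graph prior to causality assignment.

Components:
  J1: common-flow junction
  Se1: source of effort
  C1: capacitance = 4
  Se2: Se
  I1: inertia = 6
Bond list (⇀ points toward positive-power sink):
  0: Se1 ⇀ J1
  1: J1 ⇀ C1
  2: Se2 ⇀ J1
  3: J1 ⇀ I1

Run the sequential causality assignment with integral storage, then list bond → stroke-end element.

#0 |J1
#1 |J1
#2 |J1
#3 |I1

β0 →J1  (Se1: effort source, stroke at far end)
β2 →J1  (Se2 fixes effort; stroke away)
β1 →J1  (C1 integral (e out))
β3 →I1  (only one flow-in slot at J1)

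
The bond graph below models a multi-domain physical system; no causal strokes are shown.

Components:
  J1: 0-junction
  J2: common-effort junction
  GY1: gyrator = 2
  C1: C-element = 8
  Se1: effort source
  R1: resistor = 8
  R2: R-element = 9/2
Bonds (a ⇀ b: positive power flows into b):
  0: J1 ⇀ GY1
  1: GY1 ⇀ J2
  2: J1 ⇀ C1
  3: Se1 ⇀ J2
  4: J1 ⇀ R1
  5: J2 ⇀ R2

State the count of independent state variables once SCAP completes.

bond 3 stroke→J2  (Se1 fixes effort; stroke away)
bond 1 stroke→GY1  (J2 effort already set via bond 3)
bond 5 stroke→R2  (J2 effort already set via bond 3)
bond 0 stroke→GY1  (through GY1, causality inverts; strokes same side of GY1)
bond 2 stroke→J1  (C1 integral (e out))
bond 4 stroke→R1  (J1 effort already set via bond 2)

1  (C1 all integral)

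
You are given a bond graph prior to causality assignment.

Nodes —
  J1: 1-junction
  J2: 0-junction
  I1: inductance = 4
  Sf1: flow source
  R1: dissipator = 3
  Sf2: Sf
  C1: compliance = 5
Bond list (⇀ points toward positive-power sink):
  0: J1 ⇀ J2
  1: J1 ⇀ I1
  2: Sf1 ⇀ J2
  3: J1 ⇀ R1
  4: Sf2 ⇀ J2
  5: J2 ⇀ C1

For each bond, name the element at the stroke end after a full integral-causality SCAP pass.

β2 |Sf1  (Sf1 (Sf) sets flow on bond)
β4 |Sf2  (Sf2: flow source, stroke at near end)
β1 |I1  (I1 outputs flow p/I1)
β0 |J1  (J1 flow already set via bond 1)
β3 |J1  (1-jn J1 has f-setter on 1)
β5 |J2  (closing 0-jn rule on J2)

bond 0 stroke at J1
bond 1 stroke at I1
bond 2 stroke at Sf1
bond 3 stroke at J1
bond 4 stroke at Sf2
bond 5 stroke at J2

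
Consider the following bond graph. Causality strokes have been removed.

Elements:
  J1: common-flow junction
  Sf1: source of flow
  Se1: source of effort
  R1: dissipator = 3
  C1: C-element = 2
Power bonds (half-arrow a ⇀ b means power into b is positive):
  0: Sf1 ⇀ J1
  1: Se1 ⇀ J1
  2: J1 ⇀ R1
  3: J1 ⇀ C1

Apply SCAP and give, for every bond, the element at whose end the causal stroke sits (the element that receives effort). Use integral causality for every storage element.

β0 →Sf1  (source Sf1 imposes f)
β1 →J1  (Se1: effort source, stroke at far end)
β2 →J1  (common-f at J1 fixed by 0)
β3 →J1  (J1: bond 0 brought flow, rest push out)

b0 |Sf1
b1 |J1
b2 |J1
b3 |J1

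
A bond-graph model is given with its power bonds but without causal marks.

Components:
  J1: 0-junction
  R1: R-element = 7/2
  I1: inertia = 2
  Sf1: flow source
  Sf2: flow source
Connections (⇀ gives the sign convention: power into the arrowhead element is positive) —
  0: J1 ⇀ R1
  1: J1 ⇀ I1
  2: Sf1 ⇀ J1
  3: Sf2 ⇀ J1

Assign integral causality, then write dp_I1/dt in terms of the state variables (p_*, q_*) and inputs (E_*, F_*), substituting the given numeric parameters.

dp_I1/dt = 7*F_Sf1/2 + 7*F_Sf2/2 - 7*p_I1/4

β2 →Sf1  (Sf1 (Sf) sets flow on bond)
β3 →Sf2  (Sf2 fixes flow; stroke at Sf2)
β1 →I1  (I1 outputs flow p/I1)
β0 →J1  (J1 needs exactly one e-in)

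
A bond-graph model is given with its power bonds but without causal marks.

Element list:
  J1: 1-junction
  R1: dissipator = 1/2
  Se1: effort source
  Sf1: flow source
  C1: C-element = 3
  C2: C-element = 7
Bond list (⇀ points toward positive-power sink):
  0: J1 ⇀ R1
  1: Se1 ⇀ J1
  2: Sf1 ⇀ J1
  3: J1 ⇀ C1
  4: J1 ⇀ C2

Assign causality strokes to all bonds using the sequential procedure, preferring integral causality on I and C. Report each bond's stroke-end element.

b0 stroke at J1
b1 stroke at J1
b2 stroke at Sf1
b3 stroke at J1
b4 stroke at J1

#1 |J1  (Se1: effort source, stroke at far end)
#2 |Sf1  (Sf1 fixes flow; stroke at Sf1)
#0 |J1  (1-jn J1 has f-setter on 2)
#3 |J1  (J1 flow already set via bond 2)
#4 |J1  (J1 flow already set via bond 2)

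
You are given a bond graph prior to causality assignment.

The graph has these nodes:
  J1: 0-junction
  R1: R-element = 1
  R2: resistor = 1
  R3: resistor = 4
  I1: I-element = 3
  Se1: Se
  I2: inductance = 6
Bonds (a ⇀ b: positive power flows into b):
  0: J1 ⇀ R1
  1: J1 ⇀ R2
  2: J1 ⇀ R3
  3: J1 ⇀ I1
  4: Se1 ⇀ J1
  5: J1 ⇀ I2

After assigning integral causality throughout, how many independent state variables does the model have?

2  (I1, I2 all integral)

#4 stroke→J1  (Se1 (Se) sets effort on bond)
#0 stroke→R1  (J1: bond 4 brought effort, rest push out)
#1 stroke→R2  (J1: bond 4 brought effort, rest push out)
#2 stroke→R3  (common-e at J1 fixed by 4)
#3 stroke→I1  (0-jn J1 has e-setter on 4)
#5 stroke→I2  (0-jn J1 has e-setter on 4)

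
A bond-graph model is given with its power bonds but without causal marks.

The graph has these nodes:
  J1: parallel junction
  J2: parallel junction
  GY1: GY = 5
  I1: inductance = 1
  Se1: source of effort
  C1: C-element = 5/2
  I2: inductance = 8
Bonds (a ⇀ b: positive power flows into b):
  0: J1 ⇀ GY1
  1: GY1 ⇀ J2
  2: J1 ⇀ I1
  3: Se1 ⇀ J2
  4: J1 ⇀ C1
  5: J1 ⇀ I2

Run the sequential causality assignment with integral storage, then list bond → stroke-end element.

#0 stroke→GY1
#1 stroke→GY1
#2 stroke→I1
#3 stroke→J2
#4 stroke→J1
#5 stroke→I2

β3 |J2  (Se1: effort source, stroke at far end)
β1 |GY1  (0-jn J2 has e-setter on 3)
β0 |GY1  (through GY1, causality inverts; strokes same side of GY1)
β2 |I1  (I1: I, integral causality)
β4 |J1  (prefer integral on C1)
β5 |I2  (J1: bond 4 brought effort, rest push out)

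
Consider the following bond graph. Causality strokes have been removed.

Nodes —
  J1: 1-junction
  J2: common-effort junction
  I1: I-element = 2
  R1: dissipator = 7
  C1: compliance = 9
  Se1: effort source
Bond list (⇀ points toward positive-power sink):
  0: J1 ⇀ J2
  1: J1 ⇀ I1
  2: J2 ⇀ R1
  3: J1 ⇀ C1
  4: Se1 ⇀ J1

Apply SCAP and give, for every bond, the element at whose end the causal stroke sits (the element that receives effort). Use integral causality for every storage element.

#4 |J1  (Se1 fixes effort; stroke away)
#1 |I1  (I1: I, integral causality)
#0 |J1  (J1: bond 1 brought flow, rest push out)
#3 |J1  (J1: bond 1 brought flow, rest push out)
#2 |J2  (J2: last free bond brings effort in)

bond 0 stroke→J1
bond 1 stroke→I1
bond 2 stroke→J2
bond 3 stroke→J1
bond 4 stroke→J1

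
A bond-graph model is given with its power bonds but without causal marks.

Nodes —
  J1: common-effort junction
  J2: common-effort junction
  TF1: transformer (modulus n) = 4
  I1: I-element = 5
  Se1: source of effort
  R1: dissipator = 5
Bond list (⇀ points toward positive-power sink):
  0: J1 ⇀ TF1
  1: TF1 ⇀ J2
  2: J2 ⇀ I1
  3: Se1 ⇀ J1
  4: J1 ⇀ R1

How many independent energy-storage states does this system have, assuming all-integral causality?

β3 |J1  (Se1 fixes effort; stroke away)
β0 |TF1  (common-e at J1 fixed by 3)
β4 |R1  (common-e at J1 fixed by 3)
β1 |J2  (through TF1, causality passes straight; one stroke at TF1)
β2 |I1  (J2 effort already set via bond 1)

1  (I1 all integral)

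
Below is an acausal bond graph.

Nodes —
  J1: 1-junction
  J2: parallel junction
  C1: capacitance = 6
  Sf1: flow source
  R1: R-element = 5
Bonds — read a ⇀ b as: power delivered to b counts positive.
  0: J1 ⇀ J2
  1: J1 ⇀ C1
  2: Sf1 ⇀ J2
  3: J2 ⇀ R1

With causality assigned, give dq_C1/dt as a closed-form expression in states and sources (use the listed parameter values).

β2 |Sf1  (Sf1: flow source, stroke at near end)
β1 |J1  (C1 integral (e out))
β0 |J2  (J1 needs exactly one f-in)
β3 |R1  (J2 effort already set via bond 0)

dq_C1/dt = -F_Sf1 - q_C1/30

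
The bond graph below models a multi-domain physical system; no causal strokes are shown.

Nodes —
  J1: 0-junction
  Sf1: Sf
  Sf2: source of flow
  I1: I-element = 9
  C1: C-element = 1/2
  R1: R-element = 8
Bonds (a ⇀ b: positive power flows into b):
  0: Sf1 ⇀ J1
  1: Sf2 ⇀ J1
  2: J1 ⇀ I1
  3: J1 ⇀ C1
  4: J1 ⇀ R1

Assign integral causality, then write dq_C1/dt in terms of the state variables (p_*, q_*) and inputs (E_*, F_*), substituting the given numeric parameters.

b0 stroke at Sf1  (Sf1 fixes flow; stroke at Sf1)
b1 stroke at Sf2  (source Sf2 imposes f)
b2 stroke at I1  (I1 integral (f out))
b3 stroke at J1  (C1 integral (e out))
b4 stroke at R1  (J1 effort already set via bond 3)

dq_C1/dt = F_Sf1 + F_Sf2 - p_I1/9 - q_C1/4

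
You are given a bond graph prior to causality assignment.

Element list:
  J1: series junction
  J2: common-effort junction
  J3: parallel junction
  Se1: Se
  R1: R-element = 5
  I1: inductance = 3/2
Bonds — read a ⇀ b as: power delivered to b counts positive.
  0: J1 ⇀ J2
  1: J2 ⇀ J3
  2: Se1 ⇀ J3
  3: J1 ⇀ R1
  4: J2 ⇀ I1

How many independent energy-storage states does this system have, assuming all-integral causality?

#2 stroke at J3  (Se1 (Se) sets effort on bond)
#1 stroke at J2  (common-e at J3 fixed by 2)
#0 stroke at J1  (J2: bond 1 brought effort, rest push out)
#4 stroke at I1  (common-e at J2 fixed by 1)
#3 stroke at R1  (J1 needs exactly one f-in)

1  (I1 all integral)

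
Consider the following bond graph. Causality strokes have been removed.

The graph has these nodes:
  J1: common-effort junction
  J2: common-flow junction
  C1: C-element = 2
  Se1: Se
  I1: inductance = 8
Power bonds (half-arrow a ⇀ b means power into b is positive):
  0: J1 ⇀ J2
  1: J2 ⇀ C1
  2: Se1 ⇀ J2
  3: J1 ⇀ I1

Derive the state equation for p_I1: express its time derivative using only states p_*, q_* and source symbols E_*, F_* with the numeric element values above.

b2 →J2  (Se1: effort source, stroke at far end)
b1 →J2  (C1 integral (e out))
b0 →J1  (J2 needs exactly one f-in)
b3 →I1  (J1: bond 0 brought effort, rest push out)

dp_I1/dt = -E_Se1 + q_C1/2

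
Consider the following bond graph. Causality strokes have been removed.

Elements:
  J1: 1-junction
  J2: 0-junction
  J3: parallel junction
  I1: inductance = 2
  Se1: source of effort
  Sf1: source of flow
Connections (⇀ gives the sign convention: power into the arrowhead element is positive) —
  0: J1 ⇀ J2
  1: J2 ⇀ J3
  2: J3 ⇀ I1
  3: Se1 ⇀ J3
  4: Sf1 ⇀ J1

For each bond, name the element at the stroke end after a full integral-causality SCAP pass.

β3 stroke→J3  (Se1: effort source, stroke at far end)
β4 stroke→Sf1  (Sf1: flow source, stroke at near end)
β0 stroke→J1  (common-f at J1 fixed by 4)
β1 stroke→J2  (J2 needs exactly one e-in)
β2 stroke→I1  (common-e at J3 fixed by 3)

bond 0 stroke at J1
bond 1 stroke at J2
bond 2 stroke at I1
bond 3 stroke at J3
bond 4 stroke at Sf1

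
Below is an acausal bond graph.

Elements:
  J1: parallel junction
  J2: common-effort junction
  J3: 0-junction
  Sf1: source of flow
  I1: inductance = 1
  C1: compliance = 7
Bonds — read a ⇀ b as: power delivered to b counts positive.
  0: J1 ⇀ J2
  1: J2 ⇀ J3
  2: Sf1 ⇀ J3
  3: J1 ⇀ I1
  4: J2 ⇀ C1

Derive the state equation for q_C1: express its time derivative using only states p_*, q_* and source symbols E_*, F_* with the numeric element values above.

b2 |Sf1  (Sf1 (Sf) sets flow on bond)
b1 |J3  (only one effort-in slot at J3)
b3 |I1  (I1 outputs flow p/I1)
b0 |J1  (J1: last free bond brings effort in)
b4 |J2  (J2: last free bond brings effort in)

dq_C1/dt = F_Sf1 - p_I1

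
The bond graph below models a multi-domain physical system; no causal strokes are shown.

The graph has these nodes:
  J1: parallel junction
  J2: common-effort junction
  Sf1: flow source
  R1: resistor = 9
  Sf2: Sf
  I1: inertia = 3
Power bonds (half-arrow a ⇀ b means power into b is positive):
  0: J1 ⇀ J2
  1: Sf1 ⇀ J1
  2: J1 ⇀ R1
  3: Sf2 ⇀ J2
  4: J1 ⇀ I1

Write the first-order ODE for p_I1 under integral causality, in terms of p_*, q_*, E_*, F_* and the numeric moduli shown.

#1 →Sf1  (Sf1: flow source, stroke at near end)
#3 →Sf2  (source Sf2 imposes f)
#0 →J2  (closing 0-jn rule on J2)
#4 →I1  (I1: I, integral causality)
#2 →J1  (closing 0-jn rule on J1)

dp_I1/dt = 9*F_Sf1 + 9*F_Sf2 - 3*p_I1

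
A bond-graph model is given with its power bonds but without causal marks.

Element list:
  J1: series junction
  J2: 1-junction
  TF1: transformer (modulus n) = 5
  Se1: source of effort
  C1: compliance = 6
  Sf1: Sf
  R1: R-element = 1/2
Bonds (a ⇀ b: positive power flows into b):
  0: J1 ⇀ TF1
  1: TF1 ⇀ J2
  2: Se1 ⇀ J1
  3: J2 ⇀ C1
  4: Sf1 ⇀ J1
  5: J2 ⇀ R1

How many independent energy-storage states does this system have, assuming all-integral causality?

bond 2 |J1  (Se1: effort source, stroke at far end)
bond 4 |Sf1  (Sf1: flow source, stroke at near end)
bond 0 |J1  (J1: bond 4 brought flow, rest push out)
bond 1 |TF1  (TF1: transformer flips bond 0)
bond 3 |J2  (1-jn J2 has f-setter on 1)
bond 5 |J2  (J2: bond 1 brought flow, rest push out)

1  (C1 all integral)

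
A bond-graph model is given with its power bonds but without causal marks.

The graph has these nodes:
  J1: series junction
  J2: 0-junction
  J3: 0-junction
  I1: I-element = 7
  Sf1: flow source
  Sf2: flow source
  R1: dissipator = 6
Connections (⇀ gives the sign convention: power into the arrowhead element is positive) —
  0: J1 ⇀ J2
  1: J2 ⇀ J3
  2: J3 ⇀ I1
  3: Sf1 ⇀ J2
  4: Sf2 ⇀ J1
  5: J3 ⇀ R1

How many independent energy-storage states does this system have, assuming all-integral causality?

bond 3 →Sf1  (Sf1 fixes flow; stroke at Sf1)
bond 4 →Sf2  (Sf2 fixes flow; stroke at Sf2)
bond 0 →J1  (1-jn J1 has f-setter on 4)
bond 1 →J2  (J2: last free bond brings effort in)
bond 2 →I1  (I1 outputs flow p/I1)
bond 5 →J3  (J3 needs exactly one e-in)

1  (I1 all integral)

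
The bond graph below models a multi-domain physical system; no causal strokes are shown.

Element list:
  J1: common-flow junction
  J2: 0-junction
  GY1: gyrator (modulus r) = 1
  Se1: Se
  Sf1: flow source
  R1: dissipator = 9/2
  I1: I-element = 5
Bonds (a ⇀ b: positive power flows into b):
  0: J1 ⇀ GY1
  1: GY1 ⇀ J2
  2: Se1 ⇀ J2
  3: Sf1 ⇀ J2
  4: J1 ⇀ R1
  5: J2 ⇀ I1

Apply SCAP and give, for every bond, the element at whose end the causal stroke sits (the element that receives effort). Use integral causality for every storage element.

#0 |GY1
#1 |GY1
#2 |J2
#3 |Sf1
#4 |J1
#5 |I1

#2 →J2  (Se1 fixes effort; stroke away)
#3 →Sf1  (source Sf1 imposes f)
#1 →GY1  (0-jn J2 has e-setter on 2)
#5 →I1  (common-e at J2 fixed by 2)
#0 →GY1  (GY GY1: same side as bond 1)
#4 →J1  (J1: bond 0 brought flow, rest push out)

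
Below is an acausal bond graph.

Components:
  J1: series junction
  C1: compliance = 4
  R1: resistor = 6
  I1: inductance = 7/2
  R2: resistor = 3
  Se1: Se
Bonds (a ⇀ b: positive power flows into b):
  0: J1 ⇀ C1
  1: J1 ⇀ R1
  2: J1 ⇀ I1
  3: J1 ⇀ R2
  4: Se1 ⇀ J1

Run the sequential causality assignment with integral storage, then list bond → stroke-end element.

#0 stroke→J1
#1 stroke→J1
#2 stroke→I1
#3 stroke→J1
#4 stroke→J1

bond 4 stroke→J1  (Se1 (Se) sets effort on bond)
bond 0 stroke→J1  (C1 integral (e out))
bond 2 stroke→I1  (I1 outputs flow p/I1)
bond 1 stroke→J1  (1-jn J1 has f-setter on 2)
bond 3 stroke→J1  (J1 flow already set via bond 2)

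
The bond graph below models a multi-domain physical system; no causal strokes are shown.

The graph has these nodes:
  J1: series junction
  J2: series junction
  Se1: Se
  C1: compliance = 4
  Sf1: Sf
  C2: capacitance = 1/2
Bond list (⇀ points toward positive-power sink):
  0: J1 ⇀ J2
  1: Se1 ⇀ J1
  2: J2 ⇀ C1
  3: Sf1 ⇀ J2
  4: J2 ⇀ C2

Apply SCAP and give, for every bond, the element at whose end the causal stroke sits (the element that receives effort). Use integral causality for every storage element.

β1 stroke at J1  (Se1: effort source, stroke at far end)
β3 stroke at Sf1  (source Sf1 imposes f)
β0 stroke at J2  (J1: last free bond brings flow in)
β2 stroke at J2  (common-f at J2 fixed by 3)
β4 stroke at J2  (common-f at J2 fixed by 3)

β0 stroke→J2
β1 stroke→J1
β2 stroke→J2
β3 stroke→Sf1
β4 stroke→J2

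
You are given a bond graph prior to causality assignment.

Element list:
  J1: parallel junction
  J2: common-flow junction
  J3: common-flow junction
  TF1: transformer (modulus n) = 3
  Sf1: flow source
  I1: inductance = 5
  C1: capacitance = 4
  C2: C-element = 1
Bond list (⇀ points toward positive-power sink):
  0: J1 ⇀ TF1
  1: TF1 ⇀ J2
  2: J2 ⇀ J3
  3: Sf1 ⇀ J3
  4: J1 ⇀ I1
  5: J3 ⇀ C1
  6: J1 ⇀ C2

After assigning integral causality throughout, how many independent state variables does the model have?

3  (C1, C2, I1 all integral)

b3 →Sf1  (Sf1 fixes flow; stroke at Sf1)
b2 →J3  (common-f at J3 fixed by 3)
b5 →J3  (J3 flow already set via bond 3)
b1 →J2  (common-f at J2 fixed by 2)
b0 →TF1  (TF1: transformer flips bond 1)
b4 →I1  (I1 integral (f out))
b6 →J1  (J1: last free bond brings effort in)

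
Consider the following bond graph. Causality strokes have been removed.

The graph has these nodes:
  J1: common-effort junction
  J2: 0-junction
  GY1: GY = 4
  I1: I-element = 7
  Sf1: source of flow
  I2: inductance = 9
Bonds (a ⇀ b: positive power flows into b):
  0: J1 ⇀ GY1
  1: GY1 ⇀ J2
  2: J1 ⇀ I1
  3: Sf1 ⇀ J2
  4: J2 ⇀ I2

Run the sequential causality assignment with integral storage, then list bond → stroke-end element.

#3 |Sf1  (Sf1 (Sf) sets flow on bond)
#2 |I1  (prefer integral on I1)
#0 |J1  (closing 0-jn rule on J1)
#1 |J2  (GY1: gyrator matches bond 0)
#4 |I2  (0-jn J2 has e-setter on 1)

bond 0 →J1
bond 1 →J2
bond 2 →I1
bond 3 →Sf1
bond 4 →I2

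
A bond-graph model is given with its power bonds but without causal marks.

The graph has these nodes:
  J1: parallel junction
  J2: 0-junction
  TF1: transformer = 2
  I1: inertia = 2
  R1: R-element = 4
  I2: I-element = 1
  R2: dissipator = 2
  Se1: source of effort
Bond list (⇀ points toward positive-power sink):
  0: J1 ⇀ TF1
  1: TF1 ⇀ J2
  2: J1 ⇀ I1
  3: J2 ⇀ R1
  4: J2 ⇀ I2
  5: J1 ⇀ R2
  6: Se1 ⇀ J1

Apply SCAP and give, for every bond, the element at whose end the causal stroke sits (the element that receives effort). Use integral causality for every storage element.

b6 →J1  (source Se1 imposes e)
b0 →TF1  (J1 effort already set via bond 6)
b2 →I1  (J1 effort already set via bond 6)
b5 →R2  (J1 effort already set via bond 6)
b1 →J2  (TF1 one-in-one-out from 0)
b3 →R1  (common-e at J2 fixed by 1)
b4 →I2  (J2: bond 1 brought effort, rest push out)

β0 →TF1
β1 →J2
β2 →I1
β3 →R1
β4 →I2
β5 →R2
β6 →J1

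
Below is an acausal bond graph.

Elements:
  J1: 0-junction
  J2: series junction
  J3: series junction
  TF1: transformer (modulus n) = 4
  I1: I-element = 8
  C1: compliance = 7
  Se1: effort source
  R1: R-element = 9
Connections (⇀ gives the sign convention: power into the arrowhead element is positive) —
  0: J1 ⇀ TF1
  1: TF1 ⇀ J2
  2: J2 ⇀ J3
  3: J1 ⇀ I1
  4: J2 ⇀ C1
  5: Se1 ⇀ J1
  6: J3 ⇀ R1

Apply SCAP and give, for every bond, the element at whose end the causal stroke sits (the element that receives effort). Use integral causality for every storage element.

#0 stroke→TF1
#1 stroke→J2
#2 stroke→J3
#3 stroke→I1
#4 stroke→J2
#5 stroke→J1
#6 stroke→R1

bond 5 |J1  (Se1: effort source, stroke at far end)
bond 0 |TF1  (0-jn J1 has e-setter on 5)
bond 3 |I1  (J1: bond 5 brought effort, rest push out)
bond 1 |J2  (TF1: transformer flips bond 0)
bond 4 |J2  (prefer integral on C1)
bond 2 |J3  (J2: last free bond brings flow in)
bond 6 |R1  (closing 1-jn rule on J3)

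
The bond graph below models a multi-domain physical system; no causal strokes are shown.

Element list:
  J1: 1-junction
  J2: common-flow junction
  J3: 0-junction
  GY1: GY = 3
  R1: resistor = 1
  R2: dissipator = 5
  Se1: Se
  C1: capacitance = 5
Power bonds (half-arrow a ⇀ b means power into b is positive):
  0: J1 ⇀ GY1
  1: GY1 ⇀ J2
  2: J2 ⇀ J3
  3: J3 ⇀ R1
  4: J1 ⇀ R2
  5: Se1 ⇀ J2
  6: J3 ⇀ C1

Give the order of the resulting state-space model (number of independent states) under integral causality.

1  (C1 all integral)

#5 stroke at J2  (Se1: effort source, stroke at far end)
#6 stroke at J3  (C1: C, integral causality)
#2 stroke at J2  (J3: bond 6 brought effort, rest push out)
#3 stroke at R1  (0-jn J3 has e-setter on 6)
#1 stroke at GY1  (closing 1-jn rule on J2)
#0 stroke at GY1  (GY1 both-in/both-out from 1)
#4 stroke at J1  (J1: bond 0 brought flow, rest push out)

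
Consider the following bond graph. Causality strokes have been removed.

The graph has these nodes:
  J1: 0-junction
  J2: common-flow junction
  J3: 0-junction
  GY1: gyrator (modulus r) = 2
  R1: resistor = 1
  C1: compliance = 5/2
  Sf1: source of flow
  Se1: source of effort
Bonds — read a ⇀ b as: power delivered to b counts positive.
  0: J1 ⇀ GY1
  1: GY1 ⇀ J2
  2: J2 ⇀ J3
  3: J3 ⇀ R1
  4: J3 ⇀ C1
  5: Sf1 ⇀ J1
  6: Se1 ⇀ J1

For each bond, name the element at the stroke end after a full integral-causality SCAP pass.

#5 stroke→Sf1  (Sf1: flow source, stroke at near end)
#6 stroke→J1  (Se1: effort source, stroke at far end)
#0 stroke→GY1  (J1: bond 6 brought effort, rest push out)
#1 stroke→GY1  (GY GY1: same side as bond 0)
#2 stroke→J2  (J2 flow already set via bond 1)
#4 stroke→J3  (prefer integral on C1)
#3 stroke→R1  (J3 effort already set via bond 4)

bond 0 →GY1
bond 1 →GY1
bond 2 →J2
bond 3 →R1
bond 4 →J3
bond 5 →Sf1
bond 6 →J1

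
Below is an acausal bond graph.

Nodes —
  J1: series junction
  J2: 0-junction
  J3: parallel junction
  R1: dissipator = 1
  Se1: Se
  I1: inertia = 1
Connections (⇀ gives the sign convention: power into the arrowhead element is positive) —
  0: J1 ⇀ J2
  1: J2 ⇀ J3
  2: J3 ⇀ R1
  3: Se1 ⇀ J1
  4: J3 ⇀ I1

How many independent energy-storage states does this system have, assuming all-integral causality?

1  (I1 all integral)

β3 |J1  (Se1 fixes effort; stroke away)
β0 |J2  (closing 1-jn rule on J1)
β1 |J3  (J2: bond 0 brought effort, rest push out)
β2 |R1  (J3 effort already set via bond 1)
β4 |I1  (0-jn J3 has e-setter on 1)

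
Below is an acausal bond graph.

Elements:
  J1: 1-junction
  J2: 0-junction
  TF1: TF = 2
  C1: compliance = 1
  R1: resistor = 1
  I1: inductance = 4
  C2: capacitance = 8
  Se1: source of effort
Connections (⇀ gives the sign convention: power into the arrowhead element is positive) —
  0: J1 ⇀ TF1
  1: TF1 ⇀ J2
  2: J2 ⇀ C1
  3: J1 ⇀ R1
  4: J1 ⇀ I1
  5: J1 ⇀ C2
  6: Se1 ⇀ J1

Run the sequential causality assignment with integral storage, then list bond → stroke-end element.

b0 →J1
b1 →TF1
b2 →J2
b3 →J1
b4 →I1
b5 →J1
b6 →J1

#6 |J1  (source Se1 imposes e)
#2 |J2  (prefer integral on C1)
#1 |TF1  (0-jn J2 has e-setter on 2)
#0 |J1  (through TF1, causality passes straight; one stroke at TF1)
#4 |I1  (I1 integral (f out))
#3 |J1  (common-f at J1 fixed by 4)
#5 |J1  (J1 flow already set via bond 4)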